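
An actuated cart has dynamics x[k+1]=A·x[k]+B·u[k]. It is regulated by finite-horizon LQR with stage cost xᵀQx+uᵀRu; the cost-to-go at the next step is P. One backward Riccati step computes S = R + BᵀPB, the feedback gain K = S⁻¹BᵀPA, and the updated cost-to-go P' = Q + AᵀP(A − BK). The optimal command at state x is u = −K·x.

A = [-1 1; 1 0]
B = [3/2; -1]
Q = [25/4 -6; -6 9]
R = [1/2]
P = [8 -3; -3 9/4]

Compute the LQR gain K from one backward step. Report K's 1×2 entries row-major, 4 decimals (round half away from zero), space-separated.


BᵀP = [15.0000 -6.7500]
S = R + BᵀPB = [1/2] + [29.2500] = [29.7500]
BᵀPA = [-21.7500 15.0000]
K = S⁻¹·BᵀPA = [-0.7311 0.5042]
A−BK = [0.0966 0.2437; 0.2689 0.5042]
AᵀP(A−BK) = [0.3487 -0.0336; -0.0336 0.4370]
P' = Q + AᵀP(A−BK) = [6.5987 -6.0336; -6.0336 9.4370]
tr(P') = 16.0357

-0.7311 0.5042


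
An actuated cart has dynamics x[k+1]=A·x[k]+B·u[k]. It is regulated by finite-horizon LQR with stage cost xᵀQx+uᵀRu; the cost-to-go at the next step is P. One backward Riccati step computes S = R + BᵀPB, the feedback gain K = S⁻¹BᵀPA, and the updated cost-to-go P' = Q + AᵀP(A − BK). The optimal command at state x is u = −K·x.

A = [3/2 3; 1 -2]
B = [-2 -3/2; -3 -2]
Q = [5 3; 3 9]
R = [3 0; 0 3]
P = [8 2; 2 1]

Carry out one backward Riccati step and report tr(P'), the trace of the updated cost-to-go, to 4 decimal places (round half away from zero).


26.3616

BᵀP = [-22.0000 -7.0000; -16.0000 -5.0000]
S = R + BᵀPB = [3 0; 0 3] + [65.0000 47.0000; 47.0000 34.0000] = [68.0000 47.0000; 47.0000 37.0000]
BᵀPA = [-40.0000 -52.0000; -29.0000 -38.0000]
K = S⁻¹·BᵀPA = [-0.3811 -0.4495; -0.2997 -0.4560]
A−BK = [0.2883 1.4169; -0.7427 -4.2606]
AᵀP(A−BK) = [1.0651 2.7948; 2.7948 11.2964]
P' = Q + AᵀP(A−BK) = [6.0651 5.7948; 5.7948 20.2964]
tr(P') = 26.3616


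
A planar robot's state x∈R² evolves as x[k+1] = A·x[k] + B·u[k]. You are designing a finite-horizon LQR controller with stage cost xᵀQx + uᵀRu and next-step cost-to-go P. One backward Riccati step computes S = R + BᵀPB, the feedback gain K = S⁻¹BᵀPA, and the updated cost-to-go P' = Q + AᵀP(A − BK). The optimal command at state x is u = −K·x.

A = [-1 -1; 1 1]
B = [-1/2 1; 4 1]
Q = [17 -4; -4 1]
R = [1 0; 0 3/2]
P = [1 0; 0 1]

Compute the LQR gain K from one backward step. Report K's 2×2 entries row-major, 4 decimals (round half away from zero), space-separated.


0.3273 0.3273 -0.3273 -0.3273

BᵀP = [-0.5000 4.0000; 1.0000 1.0000]
S = R + BᵀPB = [1 0; 0 3/2] + [16.2500 3.5000; 3.5000 2.0000] = [17.2500 3.5000; 3.5000 3.5000]
BᵀPA = [4.5000 4.5000; 0.0000 0.0000]
K = S⁻¹·BᵀPA = [0.3273 0.3273; -0.3273 -0.3273]
A−BK = [-0.5091 -0.5091; 0.0182 0.0182]
AᵀP(A−BK) = [0.5273 0.5273; 0.5273 0.5273]
P' = Q + AᵀP(A−BK) = [17.5273 -3.4727; -3.4727 1.5273]
tr(P') = 19.0545


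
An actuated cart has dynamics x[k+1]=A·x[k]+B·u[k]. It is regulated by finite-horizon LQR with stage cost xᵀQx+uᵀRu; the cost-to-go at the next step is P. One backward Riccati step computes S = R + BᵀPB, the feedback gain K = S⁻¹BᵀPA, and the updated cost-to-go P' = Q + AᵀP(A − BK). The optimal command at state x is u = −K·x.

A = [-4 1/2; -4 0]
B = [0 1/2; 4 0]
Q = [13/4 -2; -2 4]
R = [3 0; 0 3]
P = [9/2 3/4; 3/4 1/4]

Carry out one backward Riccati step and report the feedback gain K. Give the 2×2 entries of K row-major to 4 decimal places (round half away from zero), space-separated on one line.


BᵀP = [3.0000 1.0000; 2.2500 0.3750]
S = R + BᵀPB = [3 0; 0 3] + [4.0000 1.5000; 1.5000 1.1250] = [7.0000 1.5000; 1.5000 4.1250]
BᵀPA = [-16.0000 1.5000; -10.5000 1.1250]
K = S⁻¹·BᵀPA = [-1.8873 0.1690; -1.8592 0.2113]
A−BK = [-3.0704 0.3944; 3.5493 -0.6761]
AᵀP(A−BK) = [50.2817 -5.5775; -5.5775 0.6338]
P' = Q + AᵀP(A−BK) = [53.5317 -7.5775; -7.5775 4.6338]
tr(P') = 58.1655

-1.8873 0.1690 -1.8592 0.2113


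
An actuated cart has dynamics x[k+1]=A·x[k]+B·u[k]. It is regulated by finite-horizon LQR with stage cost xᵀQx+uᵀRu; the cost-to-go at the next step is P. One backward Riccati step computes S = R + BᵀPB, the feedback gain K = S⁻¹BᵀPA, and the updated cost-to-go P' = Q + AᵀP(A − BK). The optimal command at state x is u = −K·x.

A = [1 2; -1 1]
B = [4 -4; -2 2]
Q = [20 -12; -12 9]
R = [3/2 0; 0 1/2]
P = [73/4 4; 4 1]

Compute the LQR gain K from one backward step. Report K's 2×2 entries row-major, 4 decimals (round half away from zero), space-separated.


0.0549 0.1549 -0.1646 -0.4648

BᵀP = [65.0000 14.0000; -65.0000 -14.0000]
S = R + BᵀPB = [3/2 0; 0 1/2] + [232.0000 -232.0000; -232.0000 232.0000] = [233.5000 -232.0000; -232.0000 232.5000]
BᵀPA = [51.0000 144.0000; -51.0000 -144.0000]
K = S⁻¹·BᵀPA = [0.0549 0.1549; -0.1646 -0.4648]
A−BK = [0.1221 -0.4788; -0.5611 2.2394]
AᵀP(A−BK) = [0.0569 -0.1041; -0.1041 0.7649]
P' = Q + AᵀP(A−BK) = [20.0569 -12.1041; -12.1041 9.7649]
tr(P') = 29.8218


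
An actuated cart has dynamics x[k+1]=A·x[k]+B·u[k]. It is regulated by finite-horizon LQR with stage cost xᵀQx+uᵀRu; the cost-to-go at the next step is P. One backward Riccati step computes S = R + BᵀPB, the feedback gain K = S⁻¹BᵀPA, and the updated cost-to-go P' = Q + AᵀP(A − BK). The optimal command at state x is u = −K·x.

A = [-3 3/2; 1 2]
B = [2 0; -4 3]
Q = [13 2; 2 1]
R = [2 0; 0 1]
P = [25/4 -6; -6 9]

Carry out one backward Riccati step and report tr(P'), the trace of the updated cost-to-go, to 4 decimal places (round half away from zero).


21.2377

BᵀP = [36.5000 -48.0000; -18.0000 27.0000]
S = R + BᵀPB = [2 0; 0 1] + [265.0000 -144.0000; -144.0000 81.0000] = [267.0000 -144.0000; -144.0000 82.0000]
BᵀPA = [-157.5000 -41.2500; 81.0000 27.0000]
K = S⁻¹·BᵀPA = [-1.0803 0.4365; -0.9093 1.0959]
A−BK = [-0.8394 0.6269; -0.5933 0.4585]
AᵀP(A−BK) = [4.7565 -3.1360; -3.1360 2.4812]
P' = Q + AᵀP(A−BK) = [17.7565 -1.1360; -1.1360 3.4812]
tr(P') = 21.2377


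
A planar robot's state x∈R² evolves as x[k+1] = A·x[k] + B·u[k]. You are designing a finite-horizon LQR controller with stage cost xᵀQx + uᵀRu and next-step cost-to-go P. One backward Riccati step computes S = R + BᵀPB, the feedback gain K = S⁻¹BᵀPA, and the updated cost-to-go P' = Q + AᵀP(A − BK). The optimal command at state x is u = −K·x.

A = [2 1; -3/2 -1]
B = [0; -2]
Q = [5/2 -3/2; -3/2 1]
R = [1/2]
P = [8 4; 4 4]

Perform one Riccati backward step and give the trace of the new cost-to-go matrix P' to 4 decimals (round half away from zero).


BᵀP = [-8.0000 -8.0000]
S = R + BᵀPB = [1/2] + [16.0000] = [16.5000]
BᵀPA = [-4.0000 0.0000]
K = S⁻¹·BᵀPA = [-0.2424 0.0000]
A−BK = [2.0000 1.0000; -1.9848 -1.0000]
AᵀP(A−BK) = [16.0303 8.0000; 8.0000 4.0000]
P' = Q + AᵀP(A−BK) = [18.5303 6.5000; 6.5000 5.0000]
tr(P') = 23.5303

23.5303


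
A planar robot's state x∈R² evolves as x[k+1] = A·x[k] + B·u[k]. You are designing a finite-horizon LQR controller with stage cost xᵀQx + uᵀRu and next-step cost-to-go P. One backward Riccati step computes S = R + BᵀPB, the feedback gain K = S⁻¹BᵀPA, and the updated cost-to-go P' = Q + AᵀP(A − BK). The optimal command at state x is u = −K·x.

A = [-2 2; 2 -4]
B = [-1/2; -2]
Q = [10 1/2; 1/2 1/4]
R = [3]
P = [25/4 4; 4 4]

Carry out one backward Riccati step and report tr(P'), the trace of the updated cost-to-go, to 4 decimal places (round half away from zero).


BᵀP = [-11.1250 -10.0000]
S = R + BᵀPB = [3] + [25.5625] = [28.5625]
BᵀPA = [2.2500 17.7500]
K = S⁻¹·BᵀPA = [0.0788 0.6214]
A−BK = [-1.9606 2.3107; 2.1575 -2.7571]
AᵀP(A−BK) = [8.8228 -10.3982; -10.3982 13.9694]
P' = Q + AᵀP(A−BK) = [18.8228 -9.8982; -9.8982 14.2194]
tr(P') = 33.0421

33.0421


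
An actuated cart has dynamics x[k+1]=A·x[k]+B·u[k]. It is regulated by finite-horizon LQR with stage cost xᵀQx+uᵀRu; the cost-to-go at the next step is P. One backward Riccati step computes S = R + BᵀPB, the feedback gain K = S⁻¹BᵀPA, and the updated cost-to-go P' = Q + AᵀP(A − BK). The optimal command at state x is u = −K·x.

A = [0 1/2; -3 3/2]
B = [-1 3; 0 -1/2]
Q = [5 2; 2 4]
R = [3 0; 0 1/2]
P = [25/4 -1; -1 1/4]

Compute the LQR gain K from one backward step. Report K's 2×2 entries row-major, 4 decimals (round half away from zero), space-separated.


0.0056 -0.0118 0.1586 0.0788

BᵀP = [-6.2500 1.0000; 19.2500 -3.1250]
S = R + BᵀPB = [3 0; 0 1/2] + [6.2500 -19.2500; -19.2500 59.3125] = [9.2500 -19.2500; -19.2500 59.8125]
BᵀPA = [-3.0000 -1.6250; 9.3750 4.9375]
K = S⁻¹·BᵀPA = [0.0056 -0.0118; 0.1586 0.0788]
A−BK = [-0.4700 0.2519; -2.9207 1.5394]
AᵀP(A−BK) = [0.7805 -0.3987; -0.3987 0.2170]
P' = Q + AᵀP(A−BK) = [5.7805 1.6013; 1.6013 4.2170]
tr(P') = 9.9975


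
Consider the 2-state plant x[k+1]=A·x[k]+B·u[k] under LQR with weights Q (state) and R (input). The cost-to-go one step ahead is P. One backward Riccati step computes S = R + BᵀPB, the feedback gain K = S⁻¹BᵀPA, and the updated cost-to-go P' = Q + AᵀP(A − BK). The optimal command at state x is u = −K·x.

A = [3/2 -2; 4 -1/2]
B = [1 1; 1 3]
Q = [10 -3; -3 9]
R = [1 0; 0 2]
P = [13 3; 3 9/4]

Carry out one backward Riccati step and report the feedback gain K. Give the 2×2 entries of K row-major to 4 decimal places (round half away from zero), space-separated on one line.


BᵀP = [16.0000 5.2500; 22.0000 9.7500]
S = R + BᵀPB = [1 0; 0 2] + [21.2500 31.7500; 31.7500 51.2500] = [22.2500 31.7500; 31.7500 53.2500]
BᵀPA = [45.0000 -34.6250; 72.0000 -48.8750]
K = S⁻¹·BᵀPA = [0.6238 -1.6521; 0.9802 0.0672]
A−BK = [-0.1040 -0.4151; 0.4356 0.9505]
AᵀP(A−BK) = [2.6064 -0.2450; -0.2450 4.6439]
P' = Q + AᵀP(A−BK) = [12.6064 -3.2450; -3.2450 13.6439]
tr(P') = 26.2504

0.6238 -1.6521 0.9802 0.0672


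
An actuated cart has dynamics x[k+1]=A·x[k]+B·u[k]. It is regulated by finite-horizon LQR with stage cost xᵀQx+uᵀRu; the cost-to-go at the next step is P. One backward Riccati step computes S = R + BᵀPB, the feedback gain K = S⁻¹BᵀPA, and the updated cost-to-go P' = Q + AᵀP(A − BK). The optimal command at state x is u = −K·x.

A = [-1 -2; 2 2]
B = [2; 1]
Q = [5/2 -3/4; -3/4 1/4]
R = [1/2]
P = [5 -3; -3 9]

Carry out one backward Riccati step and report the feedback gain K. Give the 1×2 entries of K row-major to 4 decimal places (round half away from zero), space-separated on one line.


BᵀP = [7.0000 3.0000]
S = R + BᵀPB = [1/2] + [17.0000] = [17.5000]
BᵀPA = [-1.0000 -8.0000]
K = S⁻¹·BᵀPA = [-0.0571 -0.4571]
A−BK = [-0.8857 -1.0857; 2.0571 2.4571]
AᵀP(A−BK) = [52.9429 63.5429; 63.5429 76.3429]
P' = Q + AᵀP(A−BK) = [55.4429 62.7929; 62.7929 76.5929]
tr(P') = 132.0357

-0.0571 -0.4571


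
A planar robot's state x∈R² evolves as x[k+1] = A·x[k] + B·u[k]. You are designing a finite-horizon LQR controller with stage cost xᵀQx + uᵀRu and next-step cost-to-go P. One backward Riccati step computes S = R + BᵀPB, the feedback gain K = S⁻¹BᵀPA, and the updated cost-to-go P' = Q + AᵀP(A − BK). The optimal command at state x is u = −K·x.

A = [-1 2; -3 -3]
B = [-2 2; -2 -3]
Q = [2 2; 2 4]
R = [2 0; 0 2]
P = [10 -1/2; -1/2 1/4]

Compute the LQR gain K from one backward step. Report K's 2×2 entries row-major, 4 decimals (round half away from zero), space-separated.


BᵀP = [-19.0000 0.5000; 21.5000 -1.7500]
S = R + BᵀPB = [2 0; 0 2] + [37.0000 -39.5000; -39.5000 48.2500] = [39.0000 -39.5000; -39.5000 50.2500]
BᵀPA = [17.5000 -39.5000; -16.2500 48.2500]
K = S⁻¹·BᵀPA = [0.5945 -0.1977; 0.1439 0.8048]
A−BK = [-0.0989 -0.0050; -1.3792 -0.9812]
AᵀP(A−BK) = [1.1852 0.2879; 0.2879 1.6095]
P' = Q + AᵀP(A−BK) = [3.1852 2.2879; 2.2879 5.6095]
tr(P') = 8.7947

0.5945 -0.1977 0.1439 0.8048


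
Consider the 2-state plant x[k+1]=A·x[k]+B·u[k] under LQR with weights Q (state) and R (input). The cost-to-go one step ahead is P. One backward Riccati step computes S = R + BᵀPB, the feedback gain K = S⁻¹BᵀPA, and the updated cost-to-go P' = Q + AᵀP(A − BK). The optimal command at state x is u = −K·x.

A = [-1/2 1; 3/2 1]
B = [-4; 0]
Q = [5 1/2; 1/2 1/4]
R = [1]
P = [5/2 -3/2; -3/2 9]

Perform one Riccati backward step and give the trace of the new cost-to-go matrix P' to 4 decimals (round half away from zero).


31.7043

BᵀP = [-10.0000 6.0000]
S = R + BᵀPB = [1] + [40.0000] = [41.0000]
BᵀPA = [14.0000 -4.0000]
K = S⁻¹·BᵀPA = [0.3415 -0.0976]
A−BK = [0.8659 0.6098; 1.5000 1.0000]
AᵀP(A−BK) = [18.3445 12.1159; 12.1159 8.1098]
P' = Q + AᵀP(A−BK) = [23.3445 12.6159; 12.6159 8.3598]
tr(P') = 31.7043


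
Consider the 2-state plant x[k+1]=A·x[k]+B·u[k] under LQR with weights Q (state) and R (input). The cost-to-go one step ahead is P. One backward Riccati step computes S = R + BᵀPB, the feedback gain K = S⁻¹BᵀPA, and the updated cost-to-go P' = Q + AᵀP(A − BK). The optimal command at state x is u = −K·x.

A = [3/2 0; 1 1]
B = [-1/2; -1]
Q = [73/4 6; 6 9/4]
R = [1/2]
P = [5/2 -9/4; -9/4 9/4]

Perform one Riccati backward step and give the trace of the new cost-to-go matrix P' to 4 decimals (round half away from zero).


BᵀP = [1.0000 -1.1250]
S = R + BᵀPB = [1/2] + [0.6250] = [1.1250]
BᵀPA = [0.3750 -1.1250]
K = S⁻¹·BᵀPA = [0.3333 -1.0000]
A−BK = [1.6667 -0.5000; 1.3333 0.0000]
AᵀP(A−BK) = [1.0000 -0.7500; -0.7500 1.1250]
P' = Q + AᵀP(A−BK) = [19.2500 5.2500; 5.2500 3.3750]
tr(P') = 22.6250

22.6250


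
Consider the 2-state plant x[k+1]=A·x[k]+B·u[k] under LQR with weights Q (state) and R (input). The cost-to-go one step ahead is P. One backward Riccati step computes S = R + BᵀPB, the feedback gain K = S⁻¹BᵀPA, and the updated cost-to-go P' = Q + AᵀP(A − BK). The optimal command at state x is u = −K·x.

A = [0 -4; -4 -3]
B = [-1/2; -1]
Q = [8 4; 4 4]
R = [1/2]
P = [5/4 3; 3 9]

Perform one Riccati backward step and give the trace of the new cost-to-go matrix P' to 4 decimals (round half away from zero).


BᵀP = [-3.6250 -10.5000]
S = R + BᵀPB = [1/2] + [12.3125] = [12.8125]
BᵀPA = [42.0000 46.0000]
K = S⁻¹·BᵀPA = [3.2780 3.5902]
A−BK = [1.6390 -2.2049; -0.7220 0.5902]
AᵀP(A−BK) = [6.3220 5.2098; 5.2098 7.8488]
P' = Q + AᵀP(A−BK) = [14.3220 9.2098; 9.2098 11.8488]
tr(P') = 26.1707

26.1707


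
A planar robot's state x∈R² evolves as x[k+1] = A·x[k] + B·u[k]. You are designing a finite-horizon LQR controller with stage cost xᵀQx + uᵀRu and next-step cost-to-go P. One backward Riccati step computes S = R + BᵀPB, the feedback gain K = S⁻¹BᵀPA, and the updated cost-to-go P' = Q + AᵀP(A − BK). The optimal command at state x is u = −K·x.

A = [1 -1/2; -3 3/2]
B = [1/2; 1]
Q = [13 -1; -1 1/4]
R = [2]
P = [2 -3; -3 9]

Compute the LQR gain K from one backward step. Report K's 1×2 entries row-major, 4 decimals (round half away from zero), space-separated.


-2.8824 1.4412

BᵀP = [-2.0000 7.5000]
S = R + BᵀPB = [2] + [6.5000] = [8.5000]
BᵀPA = [-24.5000 12.2500]
K = S⁻¹·BᵀPA = [-2.8824 1.4412]
A−BK = [2.4412 -1.2206; -0.1176 0.0588]
AᵀP(A−BK) = [30.3824 -15.1912; -15.1912 7.5956]
P' = Q + AᵀP(A−BK) = [43.3824 -16.1912; -16.1912 7.8456]
tr(P') = 51.2279


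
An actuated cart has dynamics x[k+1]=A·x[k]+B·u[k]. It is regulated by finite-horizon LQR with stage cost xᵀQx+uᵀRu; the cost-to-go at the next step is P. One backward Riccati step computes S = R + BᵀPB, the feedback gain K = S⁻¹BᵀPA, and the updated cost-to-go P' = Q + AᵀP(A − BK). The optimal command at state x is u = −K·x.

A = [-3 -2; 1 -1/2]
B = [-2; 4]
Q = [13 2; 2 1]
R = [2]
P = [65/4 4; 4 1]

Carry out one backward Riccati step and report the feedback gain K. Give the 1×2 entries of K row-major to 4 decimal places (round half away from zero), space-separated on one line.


2.3947 1.8421

BᵀP = [-16.5000 -4.0000]
S = R + BᵀPB = [2] + [17.0000] = [19.0000]
BᵀPA = [45.5000 35.0000]
K = S⁻¹·BᵀPA = [2.3947 1.8421]
A−BK = [1.7895 1.6842; -8.5789 -7.8684]
AᵀP(A−BK) = [14.2895 11.1842; 11.1842 8.7763]
P' = Q + AᵀP(A−BK) = [27.2895 13.1842; 13.1842 9.7763]
tr(P') = 37.0658


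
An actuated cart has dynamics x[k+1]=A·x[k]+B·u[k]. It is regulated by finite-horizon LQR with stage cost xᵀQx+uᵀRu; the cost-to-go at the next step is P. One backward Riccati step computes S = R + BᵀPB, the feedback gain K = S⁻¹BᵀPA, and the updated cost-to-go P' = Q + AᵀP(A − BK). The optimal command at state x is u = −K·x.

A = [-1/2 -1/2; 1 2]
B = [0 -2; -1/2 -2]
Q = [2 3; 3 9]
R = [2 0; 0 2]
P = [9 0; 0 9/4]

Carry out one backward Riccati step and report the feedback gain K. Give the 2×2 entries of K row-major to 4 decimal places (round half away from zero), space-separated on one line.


BᵀP = [0.0000 -1.1250; -18.0000 -4.5000]
S = R + BᵀPB = [2 0; 0 2] + [0.5625 2.2500; 2.2500 45.0000] = [2.5625 2.2500; 2.2500 47.0000]
BᵀPA = [-1.1250 -2.2500; 4.5000 0.0000]
K = S⁻¹·BᵀPA = [-0.5460 -0.9166; 0.1219 0.0439]
A−BK = [-0.2562 -0.4122; 0.9707 1.6295]
AᵀP(A−BK) = [3.3372 5.5214; 5.5214 9.1877]
P' = Q + AᵀP(A−BK) = [5.3372 8.5214; 8.5214 18.1877]
tr(P') = 23.5249

-0.5460 -0.9166 0.1219 0.0439


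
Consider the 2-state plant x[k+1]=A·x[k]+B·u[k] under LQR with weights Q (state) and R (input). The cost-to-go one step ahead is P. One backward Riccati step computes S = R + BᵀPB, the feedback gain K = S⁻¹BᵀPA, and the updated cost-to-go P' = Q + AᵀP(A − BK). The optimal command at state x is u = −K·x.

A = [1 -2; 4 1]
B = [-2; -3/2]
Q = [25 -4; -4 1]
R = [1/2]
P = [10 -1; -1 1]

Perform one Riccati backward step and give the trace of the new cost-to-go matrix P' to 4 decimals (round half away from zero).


BᵀP = [-18.5000 0.5000]
S = R + BᵀPB = [1/2] + [36.2500] = [36.7500]
BᵀPA = [-16.5000 37.5000]
K = S⁻¹·BᵀPA = [-0.4490 1.0204]
A−BK = [0.1020 0.0408; 3.3265 2.5306]
AᵀP(A−BK) = [10.5918 7.8367; 7.8367 6.7347]
P' = Q + AᵀP(A−BK) = [35.5918 3.8367; 3.8367 7.7347]
tr(P') = 43.3265

43.3265


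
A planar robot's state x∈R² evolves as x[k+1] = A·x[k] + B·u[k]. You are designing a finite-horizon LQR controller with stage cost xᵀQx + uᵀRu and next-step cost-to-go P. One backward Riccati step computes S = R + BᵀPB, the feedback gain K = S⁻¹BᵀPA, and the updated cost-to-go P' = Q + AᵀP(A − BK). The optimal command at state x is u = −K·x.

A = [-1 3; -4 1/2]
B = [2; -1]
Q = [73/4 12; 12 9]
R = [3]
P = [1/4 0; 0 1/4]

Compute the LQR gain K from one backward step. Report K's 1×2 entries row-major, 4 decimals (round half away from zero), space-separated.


BᵀP = [0.5000 -0.2500]
S = R + BᵀPB = [3] + [1.2500] = [4.2500]
BᵀPA = [0.5000 1.3750]
K = S⁻¹·BᵀPA = [0.1176 0.3235]
A−BK = [-1.2353 2.3529; -3.8824 0.8235]
AᵀP(A−BK) = [4.1912 -1.4118; -1.4118 1.8676]
P' = Q + AᵀP(A−BK) = [22.4412 10.5882; 10.5882 10.8676]
tr(P') = 33.3088

0.1176 0.3235


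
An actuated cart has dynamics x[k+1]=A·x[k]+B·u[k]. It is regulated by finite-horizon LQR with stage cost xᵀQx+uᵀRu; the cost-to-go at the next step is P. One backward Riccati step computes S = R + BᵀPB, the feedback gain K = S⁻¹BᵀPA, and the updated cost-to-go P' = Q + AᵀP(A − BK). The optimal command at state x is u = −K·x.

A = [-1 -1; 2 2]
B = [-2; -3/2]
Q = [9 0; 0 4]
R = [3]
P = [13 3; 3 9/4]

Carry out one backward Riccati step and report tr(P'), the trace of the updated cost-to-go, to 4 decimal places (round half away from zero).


29.4628

BᵀP = [-30.5000 -9.3750]
S = R + BᵀPB = [3] + [75.0625] = [78.0625]
BᵀPA = [11.7500 11.7500]
K = S⁻¹·BᵀPA = [0.1505 0.1505]
A−BK = [-0.6990 -0.6990; 2.2258 2.2258]
AᵀP(A−BK) = [8.2314 8.2314; 8.2314 8.2314]
P' = Q + AᵀP(A−BK) = [17.2314 8.2314; 8.2314 12.2314]
tr(P') = 29.4628


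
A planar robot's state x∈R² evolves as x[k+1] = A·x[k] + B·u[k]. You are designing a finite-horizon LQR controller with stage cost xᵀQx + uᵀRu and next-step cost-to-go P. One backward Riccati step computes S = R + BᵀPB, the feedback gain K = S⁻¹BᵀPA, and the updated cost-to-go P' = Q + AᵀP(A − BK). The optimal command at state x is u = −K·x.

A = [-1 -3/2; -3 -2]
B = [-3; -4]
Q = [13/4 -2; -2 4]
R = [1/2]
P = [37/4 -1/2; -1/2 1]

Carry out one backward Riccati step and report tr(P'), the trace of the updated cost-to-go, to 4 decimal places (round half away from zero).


BᵀP = [-25.7500 -2.5000]
S = R + BᵀPB = [1/2] + [87.2500] = [87.7500]
BᵀPA = [33.2500 43.6250]
K = S⁻¹·BᵀPA = [0.3789 0.4972]
A−BK = [0.1368 -0.0085; -1.4843 -0.0114]
AᵀP(A−BK) = [2.6510 0.0947; 0.0947 0.1243]
P' = Q + AᵀP(A−BK) = [5.9010 -1.9053; -1.9053 4.1243]
tr(P') = 10.0253

10.0253


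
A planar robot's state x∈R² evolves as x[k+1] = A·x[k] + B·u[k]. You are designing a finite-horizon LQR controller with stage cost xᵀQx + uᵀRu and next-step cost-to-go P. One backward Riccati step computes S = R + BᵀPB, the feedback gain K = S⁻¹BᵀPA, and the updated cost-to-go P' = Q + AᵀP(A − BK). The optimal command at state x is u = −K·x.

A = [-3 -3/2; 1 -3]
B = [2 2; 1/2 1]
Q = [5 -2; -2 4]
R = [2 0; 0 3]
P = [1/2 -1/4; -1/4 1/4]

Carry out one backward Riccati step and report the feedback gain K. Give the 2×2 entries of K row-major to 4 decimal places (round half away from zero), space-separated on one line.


-0.7028 -0.0212 -0.3608 -0.0814

BᵀP = [0.8750 -0.3750; 0.7500 -0.2500]
S = R + BᵀPB = [2 0; 0 3] + [1.5625 1.3750; 1.3750 1.2500] = [3.5625 1.3750; 1.3750 4.2500]
BᵀPA = [-3.0000 -0.1875; -2.5000 -0.3750]
K = S⁻¹·BᵀPA = [-0.7028 -0.0212; -0.3608 -0.0814]
A−BK = [-0.8726 -1.2948; 1.7123 -2.9080]
AᵀP(A−BK) = [3.2394 -0.6421; -0.6421 1.0905]
P' = Q + AᵀP(A−BK) = [8.2394 -2.6421; -2.6421 5.0905]
tr(P') = 13.3299


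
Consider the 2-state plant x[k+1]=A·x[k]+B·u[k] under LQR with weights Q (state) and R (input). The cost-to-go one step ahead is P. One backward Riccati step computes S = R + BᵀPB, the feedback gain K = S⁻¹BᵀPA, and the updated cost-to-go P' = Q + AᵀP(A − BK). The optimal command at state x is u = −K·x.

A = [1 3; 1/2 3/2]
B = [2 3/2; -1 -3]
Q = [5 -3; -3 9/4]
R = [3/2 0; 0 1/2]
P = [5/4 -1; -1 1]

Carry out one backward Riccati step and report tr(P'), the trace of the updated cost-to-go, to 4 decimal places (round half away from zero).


8.7128

BᵀP = [3.5000 -3.0000; 4.8750 -4.5000]
S = R + BᵀPB = [3/2 0; 0 1/2] + [10.0000 14.2500; 14.2500 20.8125] = [11.5000 14.2500; 14.2500 21.3125]
BᵀPA = [2.0000 6.0000; 2.6250 7.8750]
K = S⁻¹·BᵀPA = [0.1242 0.3725; 0.0401 0.1204]
A−BK = [0.6914 2.0743; 0.7446 2.2338]
AᵀP(A−BK) = [0.1463 0.4388; 0.4388 1.3165]
P' = Q + AᵀP(A−BK) = [5.1463 -2.5612; -2.5612 3.5665]
tr(P') = 8.7128


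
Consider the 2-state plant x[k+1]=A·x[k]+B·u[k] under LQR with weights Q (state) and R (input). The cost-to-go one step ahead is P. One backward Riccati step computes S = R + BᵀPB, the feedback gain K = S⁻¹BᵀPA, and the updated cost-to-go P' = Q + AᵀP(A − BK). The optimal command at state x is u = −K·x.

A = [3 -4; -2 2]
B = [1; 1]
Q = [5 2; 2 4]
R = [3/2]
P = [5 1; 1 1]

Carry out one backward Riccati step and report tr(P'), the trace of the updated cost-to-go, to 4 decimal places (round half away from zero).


BᵀP = [6.0000 2.0000]
S = R + BᵀPB = [3/2] + [8.0000] = [9.5000]
BᵀPA = [14.0000 -20.0000]
K = S⁻¹·BᵀPA = [1.4737 -2.1053]
A−BK = [1.5263 -1.8947; -3.4737 4.1053]
AᵀP(A−BK) = [16.3684 -20.5263; -20.5263 25.8947]
P' = Q + AᵀP(A−BK) = [21.3684 -18.5263; -18.5263 29.8947]
tr(P') = 51.2632

51.2632


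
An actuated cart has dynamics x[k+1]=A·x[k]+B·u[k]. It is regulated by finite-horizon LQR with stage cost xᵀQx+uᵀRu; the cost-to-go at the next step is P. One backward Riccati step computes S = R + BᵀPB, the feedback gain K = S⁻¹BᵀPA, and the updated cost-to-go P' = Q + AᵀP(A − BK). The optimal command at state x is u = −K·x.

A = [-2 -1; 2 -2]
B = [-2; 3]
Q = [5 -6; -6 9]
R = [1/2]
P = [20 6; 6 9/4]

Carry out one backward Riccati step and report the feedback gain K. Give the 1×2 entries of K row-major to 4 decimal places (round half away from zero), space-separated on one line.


1.1652 1.1304

BᵀP = [-22.0000 -5.2500]
S = R + BᵀPB = [1/2] + [28.2500] = [28.7500]
BᵀPA = [33.5000 32.5000]
K = S⁻¹·BᵀPA = [1.1652 1.1304]
A−BK = [0.3304 1.2609; -1.4957 -5.3913]
AᵀP(A−BK) = [1.9652 5.1304; 5.1304 16.2609]
P' = Q + AᵀP(A−BK) = [6.9652 -0.8696; -0.8696 25.2609]
tr(P') = 32.2261


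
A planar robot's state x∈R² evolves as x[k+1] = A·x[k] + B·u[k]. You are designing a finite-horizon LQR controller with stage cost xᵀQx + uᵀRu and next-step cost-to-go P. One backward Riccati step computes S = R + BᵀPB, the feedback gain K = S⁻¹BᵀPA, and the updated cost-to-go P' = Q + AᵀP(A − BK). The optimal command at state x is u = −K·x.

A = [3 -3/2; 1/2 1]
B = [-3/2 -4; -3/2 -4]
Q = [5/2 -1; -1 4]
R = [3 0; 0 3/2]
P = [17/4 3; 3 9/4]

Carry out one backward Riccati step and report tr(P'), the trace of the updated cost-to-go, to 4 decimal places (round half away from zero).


BᵀP = [-10.8750 -7.8750; -29.0000 -21.0000]
S = R + BᵀPB = [3 0; 0 3/2] + [28.1250 75.0000; 75.0000 200.0000] = [31.1250 75.0000; 75.0000 201.5000]
BᵀPA = [-36.5625 8.4375; -97.5000 22.5000]
K = S⁻¹·BᵀPA = [-0.0848 0.0196; -0.4523 0.1044]
A−BK = [1.0636 -1.0531; -1.4364 1.4469]
AᵀP(A−BK) = [0.6120 -0.3576; -0.3576 0.2989]
P' = Q + AᵀP(A−BK) = [3.1120 -1.3576; -1.3576 4.2989]
tr(P') = 7.4109

7.4109


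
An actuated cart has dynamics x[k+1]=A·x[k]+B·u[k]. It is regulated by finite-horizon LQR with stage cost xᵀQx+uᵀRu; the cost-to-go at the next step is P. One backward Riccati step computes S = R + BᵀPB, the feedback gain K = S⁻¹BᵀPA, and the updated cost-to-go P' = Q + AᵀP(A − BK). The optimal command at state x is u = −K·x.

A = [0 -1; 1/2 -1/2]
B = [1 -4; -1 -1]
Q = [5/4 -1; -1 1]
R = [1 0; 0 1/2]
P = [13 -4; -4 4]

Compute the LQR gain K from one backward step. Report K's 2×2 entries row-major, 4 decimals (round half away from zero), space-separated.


-0.3312 0.1587 -0.0769 0.2855

BᵀP = [17.0000 -8.0000; -48.0000 12.0000]
S = R + BᵀPB = [1 0; 0 1/2] + [25.0000 -60.0000; -60.0000 180.0000] = [26.0000 -60.0000; -60.0000 180.5000]
BᵀPA = [-4.0000 -13.0000; 6.0000 42.0000]
K = S⁻¹·BᵀPA = [-0.3312 0.1587; -0.0769 0.2855]
A−BK = [0.0238 -0.0169; 0.0919 -0.0558]
AᵀP(A−BK) = [0.1363 -0.0778; -0.0778 0.0746]
P' = Q + AᵀP(A−BK) = [1.3863 -1.0778; -1.0778 1.0746]
tr(P') = 2.4609


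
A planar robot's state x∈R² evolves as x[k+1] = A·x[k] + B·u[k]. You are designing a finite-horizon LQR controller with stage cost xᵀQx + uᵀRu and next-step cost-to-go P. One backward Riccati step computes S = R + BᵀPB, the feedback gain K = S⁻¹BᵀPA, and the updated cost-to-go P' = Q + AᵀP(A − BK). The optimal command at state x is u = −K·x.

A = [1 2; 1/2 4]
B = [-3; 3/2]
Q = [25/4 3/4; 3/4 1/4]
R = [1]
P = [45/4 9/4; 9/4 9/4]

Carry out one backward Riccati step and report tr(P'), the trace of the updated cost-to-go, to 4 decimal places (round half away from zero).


BᵀP = [-30.3750 -3.3750]
S = R + BᵀPB = [1] + [86.0625] = [87.0625]
BᵀPA = [-32.0625 -74.2500]
K = S⁻¹·BᵀPA = [-0.3683 -0.8528]
A−BK = [-0.1048 -0.5585; 1.0524 5.2793]
AᵀP(A−BK) = [2.2548 10.9060; 10.9060 53.6770]
P' = Q + AᵀP(A−BK) = [8.5048 11.6560; 11.6560 53.9270]
tr(P') = 62.4318

62.4318


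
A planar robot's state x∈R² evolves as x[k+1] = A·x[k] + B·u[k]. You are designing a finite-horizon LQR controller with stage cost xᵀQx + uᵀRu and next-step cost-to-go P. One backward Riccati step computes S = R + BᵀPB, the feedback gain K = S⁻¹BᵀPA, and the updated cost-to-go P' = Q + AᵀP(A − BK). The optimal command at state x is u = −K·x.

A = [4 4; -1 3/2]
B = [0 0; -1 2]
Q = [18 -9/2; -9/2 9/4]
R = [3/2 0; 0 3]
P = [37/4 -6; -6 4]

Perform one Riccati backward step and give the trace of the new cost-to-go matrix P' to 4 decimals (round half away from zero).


BᵀP = [6.0000 -4.0000; -12.0000 8.0000]
S = R + BᵀPB = [3/2 0; 0 3] + [4.0000 -8.0000; -8.0000 16.0000] = [5.5000 -8.0000; -8.0000 19.0000]
BᵀPA = [28.0000 18.0000; -56.0000 -36.0000]
K = S⁻¹·BᵀPA = [2.0741 1.3333; -2.0741 -1.3333]
A−BK = [4.0000 4.0000; 5.2222 5.5000]
AᵀP(A−BK) = [25.7778 18.0000; 18.0000 13.0000]
P' = Q + AᵀP(A−BK) = [43.7778 13.5000; 13.5000 15.2500]
tr(P') = 59.0278

59.0278


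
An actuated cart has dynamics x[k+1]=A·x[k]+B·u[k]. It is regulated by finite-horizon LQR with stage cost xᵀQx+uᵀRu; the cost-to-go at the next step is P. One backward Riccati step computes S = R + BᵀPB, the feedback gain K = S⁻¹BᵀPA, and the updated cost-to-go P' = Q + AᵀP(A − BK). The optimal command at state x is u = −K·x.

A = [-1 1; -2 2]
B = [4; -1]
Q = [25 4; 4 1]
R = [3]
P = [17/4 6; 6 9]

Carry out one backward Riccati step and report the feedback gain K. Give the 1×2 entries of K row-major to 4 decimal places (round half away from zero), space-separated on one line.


-1.2813 1.2813

BᵀP = [11.0000 15.0000]
S = R + BᵀPB = [3] + [29.0000] = [32.0000]
BᵀPA = [-41.0000 41.0000]
K = S⁻¹·BᵀPA = [-1.2813 1.2813]
A−BK = [4.1250 -4.1250; -3.2813 3.2813]
AᵀP(A−BK) = [11.7188 -11.7188; -11.7188 11.7188]
P' = Q + AᵀP(A−BK) = [36.7188 -7.7188; -7.7188 12.7188]
tr(P') = 49.4375


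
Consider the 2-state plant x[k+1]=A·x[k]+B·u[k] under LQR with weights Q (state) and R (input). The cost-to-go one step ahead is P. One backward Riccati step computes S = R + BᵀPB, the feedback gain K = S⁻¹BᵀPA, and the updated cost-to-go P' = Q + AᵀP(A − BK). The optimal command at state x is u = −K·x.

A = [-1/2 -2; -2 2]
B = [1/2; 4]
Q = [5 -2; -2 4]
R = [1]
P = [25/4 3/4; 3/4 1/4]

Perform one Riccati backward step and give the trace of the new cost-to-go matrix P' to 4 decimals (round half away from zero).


BᵀP = [6.1250 1.3750]
S = R + BᵀPB = [1] + [8.5625] = [9.5625]
BᵀPA = [-5.8125 -9.5000]
K = S⁻¹·BᵀPA = [-0.6078 -0.9935]
A−BK = [-0.1961 -1.5033; 0.4314 5.9739]
AᵀP(A−BK) = [0.5294 1.7255; 1.7255 10.5621]
P' = Q + AᵀP(A−BK) = [5.5294 -0.2745; -0.2745 14.5621]
tr(P') = 20.0915

20.0915


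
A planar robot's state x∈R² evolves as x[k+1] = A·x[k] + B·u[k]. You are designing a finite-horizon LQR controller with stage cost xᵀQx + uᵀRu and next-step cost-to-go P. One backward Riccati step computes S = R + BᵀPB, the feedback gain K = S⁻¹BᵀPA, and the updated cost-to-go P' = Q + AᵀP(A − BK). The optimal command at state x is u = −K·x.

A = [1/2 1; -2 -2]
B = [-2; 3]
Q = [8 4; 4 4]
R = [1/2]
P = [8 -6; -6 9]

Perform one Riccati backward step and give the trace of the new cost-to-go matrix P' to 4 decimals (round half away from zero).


BᵀP = [-34.0000 39.0000]
S = R + BᵀPB = [1/2] + [185.0000] = [185.5000]
BᵀPA = [-95.0000 -112.0000]
K = S⁻¹·BᵀPA = [-0.5121 -0.6038]
A−BK = [-0.5243 -0.2075; -0.4636 -0.1887]
AᵀP(A−BK) = [1.3477 0.6415; 0.6415 0.3774]
P' = Q + AᵀP(A−BK) = [9.3477 4.6415; 4.6415 4.3774]
tr(P') = 13.7251

13.7251


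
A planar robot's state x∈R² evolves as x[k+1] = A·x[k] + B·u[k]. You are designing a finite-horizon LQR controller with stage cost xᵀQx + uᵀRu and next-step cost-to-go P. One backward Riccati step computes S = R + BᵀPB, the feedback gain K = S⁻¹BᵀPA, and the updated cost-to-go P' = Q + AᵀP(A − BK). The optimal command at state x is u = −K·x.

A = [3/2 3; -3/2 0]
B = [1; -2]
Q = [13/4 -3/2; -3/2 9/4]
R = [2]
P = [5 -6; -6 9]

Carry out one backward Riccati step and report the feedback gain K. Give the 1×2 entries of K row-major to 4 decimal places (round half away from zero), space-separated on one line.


BᵀP = [17.0000 -24.0000]
S = R + BᵀPB = [2] + [65.0000] = [67.0000]
BᵀPA = [61.5000 51.0000]
K = S⁻¹·BᵀPA = [0.9179 0.7612]
A−BK = [0.5821 2.2388; 0.3358 1.5224]
AᵀP(A−BK) = [2.0485 2.6866; 2.6866 6.1791]
P' = Q + AᵀP(A−BK) = [5.2985 1.1866; 1.1866 8.4291]
tr(P') = 13.7276

0.9179 0.7612


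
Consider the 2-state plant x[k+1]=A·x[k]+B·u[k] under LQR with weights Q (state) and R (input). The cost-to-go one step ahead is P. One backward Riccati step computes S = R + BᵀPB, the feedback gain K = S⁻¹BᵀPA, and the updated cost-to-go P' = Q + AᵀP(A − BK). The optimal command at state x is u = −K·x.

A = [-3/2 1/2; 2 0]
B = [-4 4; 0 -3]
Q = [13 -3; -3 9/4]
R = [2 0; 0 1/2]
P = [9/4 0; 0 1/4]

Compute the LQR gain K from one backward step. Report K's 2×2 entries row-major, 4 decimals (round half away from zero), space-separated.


-0.0956 -0.0701 -0.4759 0.0510

BᵀP = [-9.0000 0.0000; 9.0000 -0.7500]
S = R + BᵀPB = [2 0; 0 1/2] + [36.0000 -36.0000; -36.0000 38.2500] = [38.0000 -36.0000; -36.0000 38.7500]
BᵀPA = [13.5000 -4.5000; -15.0000 4.5000]
K = S⁻¹·BᵀPA = [-0.0956 -0.0701; -0.4759 0.0510]
A−BK = [0.0212 0.0156; 0.5722 0.1530]
AᵀP(A−BK) = [0.2144 0.0239; 0.0239 0.0175]
P' = Q + AᵀP(A−BK) = [13.2144 -2.9761; -2.9761 2.2675]
tr(P') = 15.4819


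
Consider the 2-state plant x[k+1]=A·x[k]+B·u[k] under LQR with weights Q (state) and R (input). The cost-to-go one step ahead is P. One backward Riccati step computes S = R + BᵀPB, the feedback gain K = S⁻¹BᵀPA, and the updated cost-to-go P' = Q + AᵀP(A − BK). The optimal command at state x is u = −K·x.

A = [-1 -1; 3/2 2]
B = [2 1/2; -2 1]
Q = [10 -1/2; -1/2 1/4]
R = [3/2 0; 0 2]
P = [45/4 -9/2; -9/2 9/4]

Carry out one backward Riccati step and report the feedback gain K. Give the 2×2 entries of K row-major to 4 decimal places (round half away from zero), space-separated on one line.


-0.5670 -0.6424 0.0588 0.1251

BᵀP = [31.5000 -13.5000; 1.1250 0.0000]
S = R + BᵀPB = [3/2 0; 0 2] + [90.0000 2.2500; 2.2500 0.5625] = [91.5000 2.2500; 2.2500 2.5625]
BᵀPA = [-51.7500 -58.5000; -1.1250 -1.1250]
K = S⁻¹·BᵀPA = [-0.5670 -0.6424; 0.0588 0.1251]
A−BK = [0.1046 0.2223; 0.3071 0.5901]
AᵀP(A−BK) = [0.5354 0.6455; 0.6455 0.8092]
P' = Q + AᵀP(A−BK) = [10.5354 0.1455; 0.1455 1.0592]
tr(P') = 11.5945


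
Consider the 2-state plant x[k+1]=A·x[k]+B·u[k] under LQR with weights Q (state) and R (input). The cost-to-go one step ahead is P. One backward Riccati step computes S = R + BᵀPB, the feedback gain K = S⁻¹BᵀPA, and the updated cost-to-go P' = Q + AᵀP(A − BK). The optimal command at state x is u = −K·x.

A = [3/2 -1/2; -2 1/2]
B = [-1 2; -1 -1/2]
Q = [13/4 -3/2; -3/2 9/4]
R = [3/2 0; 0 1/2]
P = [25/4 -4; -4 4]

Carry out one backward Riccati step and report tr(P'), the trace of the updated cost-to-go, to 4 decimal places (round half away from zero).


7.8256

BᵀP = [-2.2500 0.0000; 14.5000 -10.0000]
S = R + BᵀPB = [3/2 0; 0 1/2] + [2.2500 -4.5000; -4.5000 34.0000] = [3.7500 -4.5000; -4.5000 34.5000]
BᵀPA = [-3.3750 1.1250; 41.7500 -12.2500]
K = S⁻¹·BᵀPA = [0.6546 -0.1495; 1.2955 -0.3746]
A−BK = [-0.4364 0.0997; -0.6976 0.1632]
AᵀP(A−BK) = [2.1834 -0.5537; -0.5537 0.1422]
P' = Q + AᵀP(A−BK) = [5.4334 -2.0537; -2.0537 2.3922]
tr(P') = 7.8256


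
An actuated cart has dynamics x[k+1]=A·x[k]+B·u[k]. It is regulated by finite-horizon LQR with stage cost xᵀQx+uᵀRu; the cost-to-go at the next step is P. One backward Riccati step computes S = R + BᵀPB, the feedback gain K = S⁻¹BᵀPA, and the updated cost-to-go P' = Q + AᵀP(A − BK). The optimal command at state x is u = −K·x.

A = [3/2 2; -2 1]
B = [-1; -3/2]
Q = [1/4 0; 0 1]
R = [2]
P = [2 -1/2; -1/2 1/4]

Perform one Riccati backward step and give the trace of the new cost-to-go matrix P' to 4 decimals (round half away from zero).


BᵀP = [-1.2500 0.1250]
S = R + BᵀPB = [2] + [1.0625] = [3.0625]
BᵀPA = [-2.1250 -2.3750]
K = S⁻¹·BᵀPA = [-0.6939 -0.7755]
A−BK = [0.8061 1.2245; -3.0408 -0.1633]
AᵀP(A−BK) = [7.0255 5.1020; 5.1020 4.4082]
P' = Q + AᵀP(A−BK) = [7.2755 5.1020; 5.1020 5.4082]
tr(P') = 12.6837

12.6837


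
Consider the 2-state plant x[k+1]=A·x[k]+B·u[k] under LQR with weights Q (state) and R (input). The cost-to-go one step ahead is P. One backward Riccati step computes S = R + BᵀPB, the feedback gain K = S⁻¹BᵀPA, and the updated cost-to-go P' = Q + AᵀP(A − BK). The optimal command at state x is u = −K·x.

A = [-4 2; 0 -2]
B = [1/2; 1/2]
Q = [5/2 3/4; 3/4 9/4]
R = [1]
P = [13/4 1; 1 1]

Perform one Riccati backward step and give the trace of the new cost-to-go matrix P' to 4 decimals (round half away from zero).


35.5793

BᵀP = [2.1250 1.0000]
S = R + BᵀPB = [1] + [1.5625] = [2.5625]
BᵀPA = [-8.5000 2.2500]
K = S⁻¹·BᵀPA = [-3.3171 0.8780]
A−BK = [-2.3415 1.5610; 1.6585 -2.4390]
AᵀP(A−BK) = [23.8049 -10.5366; -10.5366 7.0244]
P' = Q + AᵀP(A−BK) = [26.3049 -9.7866; -9.7866 9.2744]
tr(P') = 35.5793


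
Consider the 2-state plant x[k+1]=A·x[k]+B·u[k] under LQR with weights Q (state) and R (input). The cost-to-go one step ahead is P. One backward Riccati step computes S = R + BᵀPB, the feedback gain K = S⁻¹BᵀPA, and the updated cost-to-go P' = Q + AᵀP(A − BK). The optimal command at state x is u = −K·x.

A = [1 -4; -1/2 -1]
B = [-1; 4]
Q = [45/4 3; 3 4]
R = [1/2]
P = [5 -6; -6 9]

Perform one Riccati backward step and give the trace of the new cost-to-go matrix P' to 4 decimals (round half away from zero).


29.1152

BᵀP = [-29.0000 42.0000]
S = R + BᵀPB = [1/2] + [197.0000] = [197.5000]
BᵀPA = [-50.0000 74.0000]
K = S⁻¹·BᵀPA = [-0.2532 0.3747]
A−BK = [0.7468 -3.6253; 0.5127 -2.4987]
AᵀP(A−BK) = [0.5918 -2.7658; -2.7658 13.2734]
P' = Q + AᵀP(A−BK) = [11.8418 0.2342; 0.2342 17.2734]
tr(P') = 29.1152


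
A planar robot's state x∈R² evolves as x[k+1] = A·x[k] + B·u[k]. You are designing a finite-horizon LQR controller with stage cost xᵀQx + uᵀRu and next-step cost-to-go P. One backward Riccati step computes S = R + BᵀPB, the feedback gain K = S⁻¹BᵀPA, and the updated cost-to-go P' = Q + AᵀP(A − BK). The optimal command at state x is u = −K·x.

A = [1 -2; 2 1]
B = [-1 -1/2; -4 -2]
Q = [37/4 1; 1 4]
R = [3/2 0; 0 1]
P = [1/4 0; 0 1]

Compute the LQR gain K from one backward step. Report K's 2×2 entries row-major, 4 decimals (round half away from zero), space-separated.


BᵀP = [-0.2500 -4.0000; -0.1250 -2.0000]
S = R + BᵀPB = [3/2 0; 0 1] + [16.2500 8.1250; 8.1250 4.0625] = [17.7500 8.1250; 8.1250 5.0625]
BᵀPA = [-8.2500 -3.5000; -4.1250 -1.7500]
K = S⁻¹·BᵀPA = [-0.3460 -0.1468; -0.2595 -0.1101]
A−BK = [0.5242 -2.2018; 0.0970 0.1927]
AᵀP(A−BK) = [0.3250 -0.1651; -0.1651 1.2936]
P' = Q + AᵀP(A−BK) = [9.5750 0.8349; 0.8349 5.2936]
tr(P') = 14.8686

-0.3460 -0.1468 -0.2595 -0.1101


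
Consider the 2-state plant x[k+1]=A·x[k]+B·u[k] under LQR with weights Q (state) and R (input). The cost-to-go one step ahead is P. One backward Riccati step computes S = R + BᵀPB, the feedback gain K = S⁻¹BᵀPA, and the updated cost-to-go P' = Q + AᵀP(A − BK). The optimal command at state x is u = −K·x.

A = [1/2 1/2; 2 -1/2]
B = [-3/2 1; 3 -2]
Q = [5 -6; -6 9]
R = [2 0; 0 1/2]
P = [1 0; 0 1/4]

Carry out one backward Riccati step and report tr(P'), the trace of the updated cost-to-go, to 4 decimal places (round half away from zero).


15.2123

BᵀP = [-1.5000 0.7500; 1.0000 -0.5000]
S = R + BᵀPB = [2 0; 0 1/2] + [4.5000 -3.0000; -3.0000 2.0000] = [6.5000 -3.0000; -3.0000 2.5000]
BᵀPA = [0.7500 -1.1250; -0.5000 0.7500]
K = S⁻¹·BᵀPA = [0.0517 -0.0776; -0.1379 0.2069]
A−BK = [0.7155 0.1767; 1.5690 0.1466]
AᵀP(A−BK) = [1.1422 0.1616; 0.1616 0.0700]
P' = Q + AᵀP(A−BK) = [6.1422 -5.8384; -5.8384 9.0700]
tr(P') = 15.2123


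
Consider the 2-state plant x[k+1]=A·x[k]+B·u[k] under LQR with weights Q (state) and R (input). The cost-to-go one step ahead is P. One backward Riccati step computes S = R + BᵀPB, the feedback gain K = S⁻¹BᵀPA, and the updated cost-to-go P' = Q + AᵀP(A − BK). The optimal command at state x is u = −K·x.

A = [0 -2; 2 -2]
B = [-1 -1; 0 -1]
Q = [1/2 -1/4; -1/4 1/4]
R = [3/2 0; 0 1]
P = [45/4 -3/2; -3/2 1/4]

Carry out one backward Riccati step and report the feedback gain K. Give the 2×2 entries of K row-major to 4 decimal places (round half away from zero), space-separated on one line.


BᵀP = [-11.2500 1.5000; -9.7500 1.2500]
S = R + BᵀPB = [3/2 0; 0 1] + [11.2500 9.7500; 9.7500 8.5000] = [12.7500 9.7500; 9.7500 9.5000]
BᵀPA = [3.0000 19.5000; 2.5000 17.0000]
K = S⁻¹·BᵀPA = [0.1583 0.7482; 0.1007 1.0216]
A−BK = [0.2590 -0.2302; 2.1007 -0.9784]
AᵀP(A−BK) = [0.2734 0.2014; 0.2014 2.0432]
P' = Q + AᵀP(A−BK) = [0.7734 -0.0486; -0.0486 2.2932]
tr(P') = 3.0665

0.1583 0.7482 0.1007 1.0216
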